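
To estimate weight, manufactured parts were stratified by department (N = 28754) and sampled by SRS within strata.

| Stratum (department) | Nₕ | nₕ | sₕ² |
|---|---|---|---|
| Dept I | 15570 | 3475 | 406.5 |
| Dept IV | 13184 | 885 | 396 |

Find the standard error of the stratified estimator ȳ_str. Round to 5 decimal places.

0.33823

Var(ȳ_str) = Σₕ Wₕ²(1 − fₕ)sₕ²/nₕ with Wₕ = Nₕ/N, N = 28754.
Dept I: Wₕ = 0.54148988; term = 0.54148988²·(1 − 0.22318561)·406.5/3475 = 0.026644262.
Dept IV: Wₕ = 0.45851012; term = 0.45851012²·(1 − 0.06712682)·396/885 = 0.087755102.
Sum = 0.11439936.
SE = √(0.11439936) = 0.33823.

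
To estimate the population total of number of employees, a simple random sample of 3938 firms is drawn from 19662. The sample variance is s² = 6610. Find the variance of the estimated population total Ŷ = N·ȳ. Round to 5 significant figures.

Var(Ŷ) = N²·Var(ȳ) = N²·(1 − n/N)·s²/n.
f = 3938/19662 = 0.20028481; Var(ȳ) = 0.79971519·6610/3938 = 1.3423355.
Var(Ŷ) = 19662² · 1.3423355 = 5.1893918 × 10^8.

5.1894 × 10^8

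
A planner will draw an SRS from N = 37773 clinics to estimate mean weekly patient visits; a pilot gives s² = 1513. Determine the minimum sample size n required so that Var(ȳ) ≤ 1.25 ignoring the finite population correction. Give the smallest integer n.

1211

Without fpc, n₀ = s²/D = 1513/1.25 = 1210.4000.
Rounding up, n = 1211.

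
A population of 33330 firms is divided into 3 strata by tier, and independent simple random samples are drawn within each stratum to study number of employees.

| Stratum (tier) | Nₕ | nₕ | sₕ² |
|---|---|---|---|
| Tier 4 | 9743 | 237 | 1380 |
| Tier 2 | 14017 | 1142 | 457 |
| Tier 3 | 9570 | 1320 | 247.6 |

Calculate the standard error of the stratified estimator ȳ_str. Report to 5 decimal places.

Var(ȳ_str) = Σₕ Wₕ²(1 − fₕ)sₕ²/nₕ with Wₕ = Nₕ/N, N = 33330.
Tier 4: Wₕ = 0.29231923; term = 0.29231923²·(1 − 0.02432516)·1380/237 = 0.48545684.
Tier 2: Wₕ = 0.42055206; term = 0.42055206²·(1 − 0.08147250)·457/1142 = 0.065010242.
Tier 3: Wₕ = 0.28712871; term = 0.28712871²·(1 − 0.13793103)·247.6/1320 = 0.013331284.
Sum = 0.56379837.
SE = √(0.56379837) = 0.75087.

0.75087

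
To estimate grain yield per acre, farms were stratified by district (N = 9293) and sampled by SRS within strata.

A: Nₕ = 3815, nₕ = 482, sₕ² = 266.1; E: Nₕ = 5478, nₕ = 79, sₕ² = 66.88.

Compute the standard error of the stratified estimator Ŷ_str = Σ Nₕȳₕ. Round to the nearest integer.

Var(Ŷ_str) = Σₕ Nₕ²(1 − fₕ)sₕ²/nₕ.
A: 3815²·(1 − 482/3815)·266.1/482 = 7.0198477 × 10^6.
E: 5478²·(1 − 79/5478)·66.88/79 = 2.5038282 × 10^7.
Sum = 3.205813 × 10^7.
SE = √(3.205813 × 10^7) = 5662.

5662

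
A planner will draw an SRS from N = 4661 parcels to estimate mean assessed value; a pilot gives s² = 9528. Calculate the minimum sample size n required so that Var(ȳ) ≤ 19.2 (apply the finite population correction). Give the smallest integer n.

449

Without fpc, n₀ = s²/D = 9528/19.2 = 496.2500.
With fpc, (1 − n/N)·s²/n ≤ D requires n ≥ n₀/(1 + n₀/N) = 496.2500/(1 + 496.2500/4661) = 448.4990.
Rounding up, n = 449.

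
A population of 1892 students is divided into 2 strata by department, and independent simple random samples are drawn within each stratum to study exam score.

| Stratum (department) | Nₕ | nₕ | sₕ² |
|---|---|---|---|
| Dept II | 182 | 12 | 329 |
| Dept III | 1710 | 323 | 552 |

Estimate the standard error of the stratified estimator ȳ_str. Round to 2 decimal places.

1.17

Var(ȳ_str) = Σₕ Wₕ²(1 − fₕ)sₕ²/nₕ with Wₕ = Nₕ/N, N = 1892.
Dept II: Wₕ = 0.09619450; term = 0.09619450²·(1 − 0.06593407)·329/12 = 0.23696963.
Dept III: Wₕ = 0.90380550; term = 0.90380550²·(1 − 0.18888889)·552/323 = 1.132314.
Sum = 1.3692836.
SE = √(1.3692836) = 1.17.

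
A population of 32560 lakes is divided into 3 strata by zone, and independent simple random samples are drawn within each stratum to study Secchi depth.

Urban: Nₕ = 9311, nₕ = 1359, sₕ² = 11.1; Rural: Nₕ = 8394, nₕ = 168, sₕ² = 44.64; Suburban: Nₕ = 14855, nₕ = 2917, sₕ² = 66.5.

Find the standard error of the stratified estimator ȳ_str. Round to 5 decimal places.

Var(ȳ_str) = Σₕ Wₕ²(1 − fₕ)sₕ²/nₕ with Wₕ = Nₕ/N, N = 32560.
Urban: Wₕ = 0.28596437; term = 0.28596437²·(1 − 0.14595640)·11.1/1359 = 5.7043666 × 10^-4.
Rural: Wₕ = 0.25780098; term = 0.25780098²·(1 − 0.02001430)·44.64/168 = 0.017306282.
Suburban: Wₕ = 0.45623464; term = 0.45623464²·(1 − 0.19636486)·66.5/2917 = 0.0038134728.
Sum = 0.021690191.
SE = √(0.021690191) = 0.14728.

0.14728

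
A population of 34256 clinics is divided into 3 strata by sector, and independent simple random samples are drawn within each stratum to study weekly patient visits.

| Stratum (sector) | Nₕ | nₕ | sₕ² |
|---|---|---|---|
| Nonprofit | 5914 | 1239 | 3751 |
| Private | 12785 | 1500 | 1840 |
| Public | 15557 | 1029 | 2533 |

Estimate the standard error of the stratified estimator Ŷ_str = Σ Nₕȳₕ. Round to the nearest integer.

28584

Var(Ŷ_str) = Σₕ Nₕ²(1 − fₕ)sₕ²/nₕ.
Nonprofit: 5914²·(1 − 1239/5914)·3751/1239 = 8.3702551 × 10^7.
Private: 12785²·(1 − 1500/12785)·1840/1500 = 1.769819 × 10^8.
Public: 15557²·(1 − 1029/15557)·2533/1029 = 5.5635436 × 10^8.
Sum = 8.1703881 × 10^8.
SE = √(8.1703881 × 10^8) = 28584.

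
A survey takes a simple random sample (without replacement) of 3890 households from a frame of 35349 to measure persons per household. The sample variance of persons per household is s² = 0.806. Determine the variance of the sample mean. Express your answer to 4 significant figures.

Under SRS without replacement, Var(ȳ) = (1 − f)·s²/n with f = n/N = 3890/35349 = 0.11004555.
Var(ȳ) = (1 − 0.11004555)·0.806/3890 = 0.88995445·2.0719794 × 10^-4 = 1.8439673 × 10^-4.

1.844 × 10^-4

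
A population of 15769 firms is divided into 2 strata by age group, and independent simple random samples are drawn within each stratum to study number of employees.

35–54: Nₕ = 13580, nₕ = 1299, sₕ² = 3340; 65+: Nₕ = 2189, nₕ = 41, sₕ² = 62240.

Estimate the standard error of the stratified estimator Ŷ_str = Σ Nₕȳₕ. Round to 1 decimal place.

Var(Ŷ_str) = Σₕ Nₕ²(1 − fₕ)sₕ²/nₕ.
35–54: 13580²·(1 − 1299/13580)·3340/1299 = 4.2881584 × 10^8.
65+: 2189²·(1 − 41/2189)·62240/41 = 7.1378229 × 10^9.
Sum = 7.5666387 × 10^9.
SE = √(7.5666387 × 10^9) = 86986.4.

86986.4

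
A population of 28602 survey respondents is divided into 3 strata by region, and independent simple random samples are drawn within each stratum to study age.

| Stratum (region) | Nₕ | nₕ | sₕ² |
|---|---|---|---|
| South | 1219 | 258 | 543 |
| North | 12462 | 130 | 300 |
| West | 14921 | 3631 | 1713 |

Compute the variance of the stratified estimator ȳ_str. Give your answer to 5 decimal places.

0.53368

Var(ȳ_str) = Σₕ Wₕ²(1 − fₕ)sₕ²/nₕ with Wₕ = Nₕ/N, N = 28602.
South: Wₕ = 0.04261940; term = 0.04261940²·(1 − 0.21164889)·543/258 = 0.0030137999.
North: Wₕ = 0.43570380; term = 0.43570380²·(1 − 0.01043171)·300/130 = 0.43351723.
West: Wₕ = 0.52167681; term = 0.52167681²·(1 − 0.24334830)·1713/3631 = 0.097147176.
Sum = 0.53367821.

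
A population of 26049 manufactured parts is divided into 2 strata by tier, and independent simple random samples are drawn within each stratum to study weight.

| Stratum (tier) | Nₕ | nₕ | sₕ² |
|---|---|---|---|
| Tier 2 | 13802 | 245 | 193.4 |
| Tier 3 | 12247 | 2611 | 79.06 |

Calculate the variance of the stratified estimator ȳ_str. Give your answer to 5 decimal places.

0.22294

Var(ȳ_str) = Σₕ Wₕ²(1 − fₕ)sₕ²/nₕ with Wₕ = Nₕ/N, N = 26049.
Tier 2: Wₕ = 0.52984759; term = 0.52984759²·(1 − 0.01775105)·193.4/245 = 0.21767768.
Tier 3: Wₕ = 0.47015241; term = 0.47015241²·(1 − 0.21319507)·79.06/2611 = 0.0052661635.
Sum = 0.22294384.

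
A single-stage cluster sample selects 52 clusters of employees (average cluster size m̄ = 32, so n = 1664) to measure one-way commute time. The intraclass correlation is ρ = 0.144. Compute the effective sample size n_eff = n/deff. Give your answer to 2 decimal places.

304.54

deff = 1 + (32 − 1)·0.144 = 1 + 4.464 = 5.464.
n_eff = 1664 / 5.464 = 304.54.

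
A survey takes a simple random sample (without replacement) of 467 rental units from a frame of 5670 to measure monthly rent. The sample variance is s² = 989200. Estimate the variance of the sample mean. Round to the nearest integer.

Under SRS without replacement, Var(ȳ) = (1 − f)·s²/n with f = n/N = 467/5670 = 0.08236332.
Var(ȳ) = (1 − 0.08236332)·989200/467 = 0.91763668·2118.2013 = 1943.7392.

1944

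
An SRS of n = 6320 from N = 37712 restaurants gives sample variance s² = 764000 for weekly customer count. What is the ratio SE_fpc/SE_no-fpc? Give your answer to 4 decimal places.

f = n/N = 6320/37712 = 0.16758591.
SE_no-fpc = √(s²/n) = 10.99482; SE_fpc = √((1−f)s²/n) = 10.031315.
Ratio = √(1−f) = 0.91236730.

0.9124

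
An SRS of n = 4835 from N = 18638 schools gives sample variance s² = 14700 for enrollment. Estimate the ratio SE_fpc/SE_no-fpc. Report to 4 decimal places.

f = n/N = 4835/18638 = 0.25941625.
SE_no-fpc = √(s²/n) = 1.7436545; SE_fpc = √((1−f)s²/n) = 1.5005398.
Ratio = √(1−f) = 0.86057176.

0.8606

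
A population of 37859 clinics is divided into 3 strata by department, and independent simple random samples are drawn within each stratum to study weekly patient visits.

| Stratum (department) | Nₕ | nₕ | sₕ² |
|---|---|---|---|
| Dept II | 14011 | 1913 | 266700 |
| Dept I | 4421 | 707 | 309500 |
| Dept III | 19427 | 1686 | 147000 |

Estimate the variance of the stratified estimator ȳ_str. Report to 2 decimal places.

42.47

Var(ȳ_str) = Σₕ Wₕ²(1 − fₕ)sₕ²/nₕ with Wₕ = Nₕ/N, N = 37859.
Dept II: Wₕ = 0.37008373; term = 0.37008373²·(1 − 0.13653558)·266700/1913 = 16.487412.
Dept I: Wₕ = 0.11677540; term = 0.11677540²·(1 − 0.15991857)·309500/707 = 5.0149358.
Dept III: Wₕ = 0.51314086; term = 0.51314086²·(1 − 0.08678643)·147000/1686 = 20.965505.
Sum = 42.467853.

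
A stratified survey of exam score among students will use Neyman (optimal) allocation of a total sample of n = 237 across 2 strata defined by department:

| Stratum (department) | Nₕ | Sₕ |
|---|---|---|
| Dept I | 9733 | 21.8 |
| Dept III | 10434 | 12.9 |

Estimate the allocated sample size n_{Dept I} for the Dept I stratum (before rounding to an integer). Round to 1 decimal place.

145.0

Neyman allocation: nₕ = n·NₕSₕ / Σⱼ NⱼSⱼ.
Σ NⱼSⱼ = 9733·21.8 + 10434·12.9 = 346778.
n_{Dept I} = 237·9733·21.8 / 346778 = 145.0.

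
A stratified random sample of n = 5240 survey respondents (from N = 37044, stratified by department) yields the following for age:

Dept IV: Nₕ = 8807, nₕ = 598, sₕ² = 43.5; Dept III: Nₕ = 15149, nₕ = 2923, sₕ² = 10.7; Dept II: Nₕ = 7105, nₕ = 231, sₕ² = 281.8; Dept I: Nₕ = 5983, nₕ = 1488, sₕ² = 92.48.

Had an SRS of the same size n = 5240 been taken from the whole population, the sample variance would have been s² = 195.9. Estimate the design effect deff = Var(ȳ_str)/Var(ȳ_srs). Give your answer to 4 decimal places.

Var(ȳ_str) = Σ Wₕ²(1−fₕ)sₕ²/nₕ with Wₕ = Nₕ/37044:
  Dept IV: (8807/37044)²·(1−598/8807)·43.5/598 = 0.0038323977
  Dept III: (15149/37044)²·(1−2923/15149)·10.7/2923 = 4.9406896 × 10^-4
  Dept II: (7105/37044)²·(1−231/7105)·281.8/231 = 0.043417705
  Dept I: (5983/37044)²·(1−1488/5983)·92.48/1488 = 0.0012180296
  → Var(ȳ_str) = 0.048962201.
Var(ȳ_srs) = (1 − 5240/37044)·195.9/5240 = 0.03209719.
deff = 0.048962201 / 0.03209719 = 1.5254.

1.5254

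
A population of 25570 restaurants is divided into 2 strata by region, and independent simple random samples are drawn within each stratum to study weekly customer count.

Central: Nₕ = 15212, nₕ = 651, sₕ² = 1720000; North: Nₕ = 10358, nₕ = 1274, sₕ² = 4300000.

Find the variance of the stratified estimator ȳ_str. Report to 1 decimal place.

1380.8

Var(ȳ_str) = Σₕ Wₕ²(1 − fₕ)sₕ²/nₕ with Wₕ = Nₕ/N, N = 25570.
Central: Wₕ = 0.59491592; term = 0.59491592²·(1 − 0.04279516)·1720000/651 = 895.08344.
North: Wₕ = 0.40508408; term = 0.40508408²·(1 − 0.12299672)·4300000/1274 = 485.72516.
Sum = 1380.8086.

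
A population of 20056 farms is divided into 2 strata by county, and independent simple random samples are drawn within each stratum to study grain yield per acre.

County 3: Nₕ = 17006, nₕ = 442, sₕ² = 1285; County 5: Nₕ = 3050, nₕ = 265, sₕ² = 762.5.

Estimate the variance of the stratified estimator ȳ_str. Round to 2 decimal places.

2.10

Var(ȳ_str) = Σₕ Wₕ²(1 − fₕ)sₕ²/nₕ with Wₕ = Nₕ/N, N = 20056.
County 3: Wₕ = 0.84792581; term = 0.84792581²·(1 − 0.02599083)·1285/442 = 2.0359149.
County 5: Wₕ = 0.15207419; term = 0.15207419²·(1 − 0.08688525)·762.5/265 = 0.060761764.
Sum = 2.0966767.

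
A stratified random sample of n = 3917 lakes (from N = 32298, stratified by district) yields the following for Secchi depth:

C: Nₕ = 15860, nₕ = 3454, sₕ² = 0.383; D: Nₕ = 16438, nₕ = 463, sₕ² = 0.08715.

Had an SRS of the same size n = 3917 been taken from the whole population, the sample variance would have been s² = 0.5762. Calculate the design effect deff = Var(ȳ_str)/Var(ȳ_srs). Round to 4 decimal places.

Var(ȳ_str) = Σ Wₕ²(1−fₕ)sₕ²/nₕ with Wₕ = Nₕ/32298:
  C: (15860/32298)²·(1−3454/15860)·0.383/3454 = 2.0915109 × 10^-5
  D: (16438/32298)²·(1−463/16438)·0.08715/463 = 4.7383265 × 10^-5
  → Var(ȳ_str) = 6.8298374 × 10^-5.
Var(ȳ_srs) = (1 − 3917/32298)·0.5762/3917 = 1.2926226 × 10^-4.
deff = (6.8298374 × 10^-5) / (1.2926226 × 10^-4) = 0.5284.

0.5284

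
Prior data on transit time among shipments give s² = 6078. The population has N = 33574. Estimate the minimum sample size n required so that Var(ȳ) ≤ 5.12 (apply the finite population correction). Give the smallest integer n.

1147

Without fpc, n₀ = s²/D = 6078/5.12 = 1187.1094.
With fpc, (1 − n/N)·s²/n ≤ D requires n ≥ n₀/(1 + n₀/N) = 1187.1094/(1 + 1187.1094/33574) = 1146.5690.
Rounding up, n = 1147.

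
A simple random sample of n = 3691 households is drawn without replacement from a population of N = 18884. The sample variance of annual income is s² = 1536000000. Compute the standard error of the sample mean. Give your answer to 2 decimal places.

Under SRS without replacement, Var(ȳ) = (1 − f)·s²/n with f = n/N = 3691/18884 = 0.19545647.
Var(ȳ) = (1 − 0.19545647)·1536000000/3691 = 0.80454353·416147.39 = 334808.69.
SE(ȳ) = √(334808.69) = 578.63.

578.63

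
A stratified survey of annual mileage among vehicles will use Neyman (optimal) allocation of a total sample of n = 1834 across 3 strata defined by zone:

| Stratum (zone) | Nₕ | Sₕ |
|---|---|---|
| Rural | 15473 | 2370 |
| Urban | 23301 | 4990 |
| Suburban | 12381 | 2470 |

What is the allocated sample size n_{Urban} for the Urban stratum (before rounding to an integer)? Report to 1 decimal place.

1161.9

Neyman allocation: nₕ = n·NₕSₕ / Σⱼ NⱼSⱼ.
Σ NⱼSⱼ = 15473·2370 + 23301·4990 + 12381·2470 = 1.8352407 × 10^8.
n_{Urban} = 1834·23301·4990 / (1.8352407 × 10^8) = 1161.9.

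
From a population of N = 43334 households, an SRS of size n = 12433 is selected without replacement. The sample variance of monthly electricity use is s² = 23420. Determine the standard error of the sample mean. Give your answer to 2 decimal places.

Under SRS without replacement, Var(ȳ) = (1 − f)·s²/n with f = n/N = 12433/43334 = 0.28691097.
Var(ȳ) = (1 − 0.28691097)·23420/12433 = 0.71308903·1.8836966 = 1.3432434.
SE(ȳ) = √(1.3432434) = 1.16.

1.16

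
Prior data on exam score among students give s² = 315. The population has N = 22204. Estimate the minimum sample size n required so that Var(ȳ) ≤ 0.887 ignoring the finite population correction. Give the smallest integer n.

Without fpc, n₀ = s²/D = 315/0.887 = 355.1297.
Rounding up, n = 356.

356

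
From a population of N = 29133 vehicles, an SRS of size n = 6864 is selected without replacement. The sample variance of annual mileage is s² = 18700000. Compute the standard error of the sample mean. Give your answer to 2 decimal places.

45.63

Under SRS without replacement, Var(ȳ) = (1 − f)·s²/n with f = n/N = 6864/29133 = 0.23560910.
Var(ȳ) = (1 − 0.23560910)·18700000/6864 = 0.76439090·2724.359 = 2082.4752.
SE(ȳ) = √(2082.4752) = 45.63.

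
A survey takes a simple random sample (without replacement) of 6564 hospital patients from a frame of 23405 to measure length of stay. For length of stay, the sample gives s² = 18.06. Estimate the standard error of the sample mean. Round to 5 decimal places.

Under SRS without replacement, Var(ȳ) = (1 − f)·s²/n with f = n/N = 6564/23405 = 0.28045289.
Var(ȳ) = (1 − 0.28045289)·18.06/6564 = 0.71954711·0.0027513711 = 0.0019797411.
SE(ȳ) = √(0.0019797411) = 0.04449.

0.04449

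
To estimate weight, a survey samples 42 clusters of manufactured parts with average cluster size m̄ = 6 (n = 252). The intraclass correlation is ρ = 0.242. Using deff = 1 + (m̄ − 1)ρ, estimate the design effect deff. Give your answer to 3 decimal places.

deff = 1 + (6 − 1)·0.242 = 1 + 1.21 = 2.21.

2.210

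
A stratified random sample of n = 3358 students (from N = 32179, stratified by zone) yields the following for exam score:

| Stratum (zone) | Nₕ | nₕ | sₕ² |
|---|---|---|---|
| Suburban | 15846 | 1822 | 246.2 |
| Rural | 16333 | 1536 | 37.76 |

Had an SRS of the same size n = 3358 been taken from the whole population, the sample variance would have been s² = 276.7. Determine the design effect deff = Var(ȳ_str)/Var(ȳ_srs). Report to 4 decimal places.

0.4707

Var(ȳ_str) = Σ Wₕ²(1−fₕ)sₕ²/nₕ with Wₕ = Nₕ/32179:
  Suburban: (15846/32179)²·(1−1822/15846)·246.2/1822 = 0.028999208
  Rural: (16333/32179)²·(1−1536/16333)·37.76/1536 = 0.0057376667
  → Var(ȳ_str) = 0.034736875.
Var(ȳ_srs) = (1 − 3358/32179)·276.7/3358 = 0.073801463.
deff = 0.034736875 / 0.073801463 = 0.4707.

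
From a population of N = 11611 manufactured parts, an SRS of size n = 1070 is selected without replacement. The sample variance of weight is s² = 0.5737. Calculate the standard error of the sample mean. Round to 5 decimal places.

Under SRS without replacement, Var(ȳ) = (1 − f)·s²/n with f = n/N = 1070/11611 = 0.09215399.
Var(ȳ) = (1 − 0.09215399)·0.5737/1070 = 0.90784601·5.3616822 × 10^-4 = 4.8675818 × 10^-4.
SE(ȳ) = √(4.8675818 × 10^-4) = 0.02206.

0.02206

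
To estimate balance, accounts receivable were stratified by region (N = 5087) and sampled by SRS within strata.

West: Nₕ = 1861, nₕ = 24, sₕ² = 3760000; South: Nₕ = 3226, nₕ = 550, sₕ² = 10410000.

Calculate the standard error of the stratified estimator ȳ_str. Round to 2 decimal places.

Var(ȳ_str) = Σₕ Wₕ²(1 − fₕ)sₕ²/nₕ with Wₕ = Nₕ/N, N = 5087.
West: Wₕ = 0.36583448; term = 0.36583448²·(1 − 0.01289629)·3760000/24 = 20697.06.
South: Wₕ = 0.63416552; term = 0.63416552²·(1 − 0.17048977)·10410000/550 = 6314.1521.
Sum = 27011.212.
SE = √(27011.212) = 164.35.

164.35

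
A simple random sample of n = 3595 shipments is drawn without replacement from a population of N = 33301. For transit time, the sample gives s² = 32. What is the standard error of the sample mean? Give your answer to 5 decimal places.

Under SRS without replacement, Var(ȳ) = (1 − f)·s²/n with f = n/N = 3595/33301 = 0.10795472.
Var(ȳ) = (1 − 0.10795472)·32/3595 = 0.89204528·0.0089012517 = 0.0079403196.
SE(ȳ) = √(0.0079403196) = 0.08911.

0.08911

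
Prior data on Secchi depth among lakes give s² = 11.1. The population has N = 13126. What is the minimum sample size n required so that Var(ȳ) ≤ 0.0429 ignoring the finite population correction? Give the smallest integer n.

259

Without fpc, n₀ = s²/D = 11.1/0.0429 = 258.7413.
Rounding up, n = 259.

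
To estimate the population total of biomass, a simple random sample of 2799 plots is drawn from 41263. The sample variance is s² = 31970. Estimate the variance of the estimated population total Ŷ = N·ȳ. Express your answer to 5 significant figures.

Var(Ŷ) = N²·Var(ȳ) = N²·(1 − n/N)·s²/n.
f = 2799/41263 = 0.06783317; Var(ȳ) = 0.93216683·31970/2799 = 10.64715.
Var(Ŷ) = 41263² · 10.64715 = 1.8128212 × 10^10.

1.8128 × 10^10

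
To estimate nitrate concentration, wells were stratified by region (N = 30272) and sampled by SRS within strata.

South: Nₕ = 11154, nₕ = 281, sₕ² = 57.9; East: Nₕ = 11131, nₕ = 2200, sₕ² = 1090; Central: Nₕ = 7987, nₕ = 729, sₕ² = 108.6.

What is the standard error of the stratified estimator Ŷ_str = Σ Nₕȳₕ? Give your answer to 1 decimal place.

Var(Ŷ_str) = Σₕ Nₕ²(1 − fₕ)sₕ²/nₕ.
South: 11154²·(1 − 281/11154)·57.9/281 = 2.4989195 × 10^7.
East: 11131²·(1 − 2200/11131)·1090/2200 = 4.9253612 × 10^7.
Central: 7987²·(1 − 729/7987)·108.6/729 = 8.6358073 × 10^6.
Sum = 8.2878614 × 10^7.
SE = √(8.2878614 × 10^7) = 9103.8.

9103.8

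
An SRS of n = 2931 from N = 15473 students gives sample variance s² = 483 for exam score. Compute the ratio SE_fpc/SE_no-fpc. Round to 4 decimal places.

0.9003

f = n/N = 2931/15473 = 0.18942674.
SE_no-fpc = √(s²/n) = 0.40594356; SE_fpc = √((1−f)s²/n) = 0.36547846.
Ratio = √(1−f) = 0.90031842.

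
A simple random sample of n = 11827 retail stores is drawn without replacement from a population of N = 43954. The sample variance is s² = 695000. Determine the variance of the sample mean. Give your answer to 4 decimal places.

42.9519

Under SRS without replacement, Var(ȳ) = (1 − f)·s²/n with f = n/N = 11827/43954 = 0.26907676.
Var(ȳ) = (1 − 0.26907676)·695000/11827 = 0.73092324·58.763845 = 42.95186.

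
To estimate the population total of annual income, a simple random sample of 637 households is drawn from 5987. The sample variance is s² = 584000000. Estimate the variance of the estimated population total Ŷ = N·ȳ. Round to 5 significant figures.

Var(Ŷ) = N²·Var(ȳ) = N²·(1 − n/N)·s²/n.
f = 637/5987 = 0.10639719; Var(ȳ) = 0.89360281·584000000/637 = 819252.81.
Var(Ŷ) = 5987² · 819252.81 = 2.9365436 × 10^13.

2.9365 × 10^13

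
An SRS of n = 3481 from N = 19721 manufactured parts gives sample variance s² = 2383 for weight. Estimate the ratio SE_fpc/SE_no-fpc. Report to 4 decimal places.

f = n/N = 3481/19721 = 0.17651235.
SE_no-fpc = √(s²/n) = 0.82738951; SE_fpc = √((1−f)s²/n) = 0.75082471.
Ratio = √(1−f) = 0.90746220.

0.9075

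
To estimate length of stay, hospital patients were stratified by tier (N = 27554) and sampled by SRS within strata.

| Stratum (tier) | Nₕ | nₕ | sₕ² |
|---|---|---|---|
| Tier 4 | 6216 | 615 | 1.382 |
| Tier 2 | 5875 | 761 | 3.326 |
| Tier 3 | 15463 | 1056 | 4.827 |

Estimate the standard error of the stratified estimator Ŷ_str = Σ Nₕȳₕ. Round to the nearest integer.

Var(Ŷ_str) = Σₕ Nₕ²(1 − fₕ)sₕ²/nₕ.
Tier 4: 6216²·(1 − 615/6216)·1.382/615 = 78236.517.
Tier 2: 5875²·(1 − 761/5875)·3.326/761 = 131312.53.
Tier 3: 15463²·(1 − 1056/15463)·4.827/1056 = 1.0183116 × 10^6.
Sum = 1.2278606 × 10^6.
SE = √(1.2278606 × 10^6) = 1108.

1108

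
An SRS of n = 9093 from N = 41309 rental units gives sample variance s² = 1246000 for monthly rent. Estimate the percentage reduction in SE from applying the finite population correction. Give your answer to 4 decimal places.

11.6893

f = n/N = 9093/41309 = 0.22012152.
SE_no-fpc = √(s²/n) = 11.705917; SE_fpc = √((1−f)s²/n) = 10.33758.
Ratio = √(1−f) = 0.88310729. Reduction = 100·(1 − 0.88310729) = 11.6893%.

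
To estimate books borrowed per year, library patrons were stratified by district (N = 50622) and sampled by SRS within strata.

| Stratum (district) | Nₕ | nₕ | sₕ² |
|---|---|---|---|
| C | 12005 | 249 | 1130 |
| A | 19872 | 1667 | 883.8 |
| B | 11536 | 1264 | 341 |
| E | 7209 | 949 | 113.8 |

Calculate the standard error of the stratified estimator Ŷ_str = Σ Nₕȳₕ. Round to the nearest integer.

29490

Var(Ŷ_str) = Σₕ Nₕ²(1 − fₕ)sₕ²/nₕ.
C: 12005²·(1 − 249/12005)·1130/249 = 6.4047302 × 10^8.
A: 19872²·(1 − 1667/19872)·883.8/1667 = 1.9180091 × 10^8.
B: 11536²·(1 − 1264/11536)·341/1264 = 3.1968154 × 10^7.
E: 7209²·(1 − 949/7209)·113.8/949 = 5.4115965 × 10^6.
Sum = 8.6965368 × 10^8.
SE = √(8.6965368 × 10^8) = 29490.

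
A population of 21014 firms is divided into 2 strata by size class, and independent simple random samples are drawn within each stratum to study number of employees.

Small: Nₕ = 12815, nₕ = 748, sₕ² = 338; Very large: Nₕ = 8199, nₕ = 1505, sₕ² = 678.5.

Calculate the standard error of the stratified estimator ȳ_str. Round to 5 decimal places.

Var(ȳ_str) = Σₕ Wₕ²(1 − fₕ)sₕ²/nₕ with Wₕ = Nₕ/N, N = 21014.
Small: Wₕ = 0.60983154; term = 0.60983154²·(1 − 0.05836910)·338/748 = 0.15823974.
Very large: Wₕ = 0.39016846; term = 0.39016846²·(1 − 0.18355897)·678.5/1505 = 0.056032821.
Sum = 0.21427256.
SE = √(0.21427256) = 0.46290.

0.46290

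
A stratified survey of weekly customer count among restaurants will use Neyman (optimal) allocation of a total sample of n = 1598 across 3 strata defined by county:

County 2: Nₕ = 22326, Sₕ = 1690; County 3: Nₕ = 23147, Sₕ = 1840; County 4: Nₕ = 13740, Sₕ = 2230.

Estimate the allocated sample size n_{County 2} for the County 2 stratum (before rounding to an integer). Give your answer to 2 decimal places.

Neyman allocation: nₕ = n·NₕSₕ / Σⱼ NⱼSⱼ.
Σ NⱼSⱼ = 22326·1690 + 23147·1840 + 13740·2230 = 1.1096162 × 10^8.
n_{County 2} = 1598·22326·1690 / (1.1096162 × 10^8) = 543.38.

543.38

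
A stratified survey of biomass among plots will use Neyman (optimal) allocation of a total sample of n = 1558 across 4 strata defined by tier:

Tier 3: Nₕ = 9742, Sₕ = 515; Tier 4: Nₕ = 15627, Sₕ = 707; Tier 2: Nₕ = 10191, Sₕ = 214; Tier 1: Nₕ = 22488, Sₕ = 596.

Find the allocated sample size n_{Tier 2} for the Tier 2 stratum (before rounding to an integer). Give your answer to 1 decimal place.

Neyman allocation: nₕ = n·NₕSₕ / Σⱼ NⱼSⱼ.
Σ NⱼSⱼ = 9742·515 + 15627·707 + 10191·214 + 22488·596 = 3.1649141 × 10^7.
n_{Tier 2} = 1558·10191·214 / (3.1649141 × 10^7) = 107.4.

107.4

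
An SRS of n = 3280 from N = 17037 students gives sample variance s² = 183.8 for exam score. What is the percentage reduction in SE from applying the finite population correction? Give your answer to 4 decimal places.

10.1402

f = n/N = 3280/17037 = 0.19252216.
SE_no-fpc = √(s²/n) = 0.23672048; SE_fpc = √((1−f)s²/n) = 0.21271648.
Ratio = √(1−f) = 0.89859771. Reduction = 100·(1 − 0.89859771) = 10.1402%.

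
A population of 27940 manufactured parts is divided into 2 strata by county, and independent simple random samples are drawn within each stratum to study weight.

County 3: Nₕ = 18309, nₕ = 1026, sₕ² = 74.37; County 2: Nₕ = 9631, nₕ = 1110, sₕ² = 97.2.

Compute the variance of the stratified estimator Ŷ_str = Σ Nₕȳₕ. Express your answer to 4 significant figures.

Var(Ŷ_str) = Σₕ Nₕ²(1 − fₕ)sₕ²/nₕ.
County 3: 18309²·(1 − 1026/18309)·74.37/1026 = 2.2936871 × 10^7.
County 2: 9631²·(1 − 1110/9631)·97.2/1110 = 7.1862982 × 10^6.
Sum = 3.0123169 × 10^7.

3.012 × 10^7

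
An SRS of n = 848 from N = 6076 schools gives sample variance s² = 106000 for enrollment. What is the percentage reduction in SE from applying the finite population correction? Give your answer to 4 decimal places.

7.2404

f = n/N = 848/6076 = 0.13956550.
SE_no-fpc = √(s²/n) = 11.18034; SE_fpc = √((1−f)s²/n) = 10.37084.
Ratio = √(1−f) = 0.92759608. Reduction = 100·(1 − 0.92759608) = 7.2404%.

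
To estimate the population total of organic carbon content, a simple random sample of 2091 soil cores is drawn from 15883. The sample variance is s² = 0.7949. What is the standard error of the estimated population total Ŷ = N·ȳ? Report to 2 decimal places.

Var(Ŷ) = N²·Var(ȳ) = N²·(1 − n/N)·s²/n.
f = 2091/15883 = 0.13165019; Var(ȳ) = 0.86834981·0.7949/2091 = 3.3010582 × 10^-4.
Var(Ŷ) = 15883² · (3.3010582 × 10^-4) = 83275.693.
SE(Ŷ) = √(83275.693) = 288.58.

288.58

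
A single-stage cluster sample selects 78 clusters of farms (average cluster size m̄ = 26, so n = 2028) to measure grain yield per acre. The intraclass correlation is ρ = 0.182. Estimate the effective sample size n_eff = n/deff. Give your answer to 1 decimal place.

deff = 1 + (26 − 1)·0.182 = 1 + 4.55 = 5.55.
n_eff = 2028 / 5.55 = 365.4.

365.4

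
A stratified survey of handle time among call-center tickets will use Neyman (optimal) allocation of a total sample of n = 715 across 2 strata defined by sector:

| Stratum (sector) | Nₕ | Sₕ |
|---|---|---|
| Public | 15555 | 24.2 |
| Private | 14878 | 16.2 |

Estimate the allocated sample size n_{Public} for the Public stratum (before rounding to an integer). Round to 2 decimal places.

Neyman allocation: nₕ = n·NₕSₕ / Σⱼ NⱼSⱼ.
Σ NⱼSⱼ = 15555·24.2 + 14878·16.2 = 617454.6.
n_{Public} = 715·15555·24.2 / 617454.6 = 435.90.

435.90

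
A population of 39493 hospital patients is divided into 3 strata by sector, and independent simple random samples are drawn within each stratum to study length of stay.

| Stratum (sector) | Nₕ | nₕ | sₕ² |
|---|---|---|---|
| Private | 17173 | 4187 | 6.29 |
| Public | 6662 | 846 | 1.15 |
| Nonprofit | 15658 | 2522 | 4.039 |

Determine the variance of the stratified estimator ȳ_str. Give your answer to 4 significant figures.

4.598 × 10^-4

Var(ȳ_str) = Σₕ Wₕ²(1 − fₕ)sₕ²/nₕ with Wₕ = Nₕ/N, N = 39493.
Private: Wₕ = 0.43483655; term = 0.43483655²·(1 − 0.24381296)·6.29/4187 = 2.1479739 × 10^-4.
Public: Wₕ = 0.16868812; term = 0.16868812²·(1 − 0.12698889)·1.15/846 = 3.3768849 × 10^-5.
Nonprofit: Wₕ = 0.39647532; term = 0.39647532²·(1 − 0.16106782)·4.039/2522 = 2.111971 × 10^-4.
Sum = 4.5976334 × 10^-4.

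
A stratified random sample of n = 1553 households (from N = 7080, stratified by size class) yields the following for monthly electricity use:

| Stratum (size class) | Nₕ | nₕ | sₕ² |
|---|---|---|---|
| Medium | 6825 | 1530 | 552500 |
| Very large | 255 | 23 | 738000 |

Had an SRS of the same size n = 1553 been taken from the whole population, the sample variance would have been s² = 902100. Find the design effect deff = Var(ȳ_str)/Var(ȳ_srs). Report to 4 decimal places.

Var(ȳ_str) = Σ Wₕ²(1−fₕ)sₕ²/nₕ with Wₕ = Nₕ/7080:
  Medium: (6825/7080)²·(1−1530/6825)·552500/1530 = 260.34123
  Very large: (255/7080)²·(1−23/255)·738000/23 = 37.869553
  → Var(ȳ_str) = 298.21078.
Var(ȳ_srs) = (1 − 1553/7080)·902100/1553 = 453.46047.
deff = 298.21078 / 453.46047 = 0.6576.

0.6576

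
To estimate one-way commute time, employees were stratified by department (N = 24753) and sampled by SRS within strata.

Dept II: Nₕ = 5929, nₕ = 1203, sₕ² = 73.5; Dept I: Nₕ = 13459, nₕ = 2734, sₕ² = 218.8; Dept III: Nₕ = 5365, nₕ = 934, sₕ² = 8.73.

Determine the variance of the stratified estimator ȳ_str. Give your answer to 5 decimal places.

Var(ȳ_str) = Σₕ Wₕ²(1 − fₕ)sₕ²/nₕ with Wₕ = Nₕ/N, N = 24753.
Dept II: Wₕ = 0.23952652; term = 0.23952652²·(1 − 0.20290100)·73.5/1203 = 0.0027940952.
Dept I: Wₕ = 0.54373207; term = 0.54373207²·(1 − 0.20313545)·218.8/2734 = 0.018853988.
Dept III: Wₕ = 0.21674141; term = 0.21674141²·(1 − 0.17409133)·8.73/934 = 3.6264622 × 10^-4.
Sum = 0.022010729.

0.02201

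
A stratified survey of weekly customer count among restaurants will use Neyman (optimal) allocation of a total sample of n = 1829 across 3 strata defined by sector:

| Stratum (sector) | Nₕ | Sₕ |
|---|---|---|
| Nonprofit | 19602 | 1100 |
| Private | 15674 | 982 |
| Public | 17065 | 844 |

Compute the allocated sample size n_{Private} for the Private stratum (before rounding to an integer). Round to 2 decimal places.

Neyman allocation: nₕ = n·NₕSₕ / Σⱼ NⱼSⱼ.
Σ NⱼSⱼ = 19602·1100 + 15674·982 + 17065·844 = 5.1356928 × 10^7.
n_{Private} = 1829·15674·982 / (5.1356928 × 10^7) = 548.16.

548.16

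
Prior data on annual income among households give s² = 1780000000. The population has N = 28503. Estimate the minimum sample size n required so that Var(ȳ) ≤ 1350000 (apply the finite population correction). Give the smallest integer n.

Without fpc, n₀ = s²/D = 1780000000/1350000 = 1318.5185.
With fpc, (1 − n/N)·s²/n ≤ D requires n ≥ n₀/(1 + n₀/N) = 1318.5185/(1 + 1318.5185/28503) = 1260.2220.
Rounding up, n = 1261.

1261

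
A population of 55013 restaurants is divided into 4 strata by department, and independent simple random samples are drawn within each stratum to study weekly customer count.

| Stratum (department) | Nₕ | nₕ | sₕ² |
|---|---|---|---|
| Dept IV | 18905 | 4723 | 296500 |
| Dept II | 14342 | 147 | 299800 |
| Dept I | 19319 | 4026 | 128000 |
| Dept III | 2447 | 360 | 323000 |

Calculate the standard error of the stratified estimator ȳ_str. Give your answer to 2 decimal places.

12.14

Var(ȳ_str) = Σₕ Wₕ²(1 − fₕ)sₕ²/nₕ with Wₕ = Nₕ/N, N = 55013.
Dept IV: Wₕ = 0.34364605; term = 0.34364605²·(1 − 0.24982809)·296500/4723 = 5.5614784.
Dept II: Wₕ = 0.26070202; term = 0.26070202²·(1 − 0.01024962)·299800/147 = 137.19199.
Dept I: Wₕ = 0.35117154; term = 0.35117154²·(1 − 0.20839588)·128000/4026 = 3.1037224.
Dept III: Wₕ = 0.04448040; term = 0.04448040²·(1 − 0.14711892)·323000/360 = 1.5139997.
Sum = 147.37119.
SE = √(147.37119) = 12.14.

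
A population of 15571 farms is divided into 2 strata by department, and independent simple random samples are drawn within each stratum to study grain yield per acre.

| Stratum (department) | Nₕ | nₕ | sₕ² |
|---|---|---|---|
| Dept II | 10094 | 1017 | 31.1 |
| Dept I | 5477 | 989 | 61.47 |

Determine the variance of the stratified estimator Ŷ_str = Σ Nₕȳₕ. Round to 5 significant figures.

4.3296 × 10^6

Var(Ŷ_str) = Σₕ Nₕ²(1 − fₕ)sₕ²/nₕ.
Dept II: 10094²·(1 − 1017/10094)·31.1/1017 = 2.8018512 × 10^6.
Dept I: 5477²·(1 − 989/5477)·61.47/989 = 1.5277859 × 10^6.
Sum = 4.3296371 × 10^6.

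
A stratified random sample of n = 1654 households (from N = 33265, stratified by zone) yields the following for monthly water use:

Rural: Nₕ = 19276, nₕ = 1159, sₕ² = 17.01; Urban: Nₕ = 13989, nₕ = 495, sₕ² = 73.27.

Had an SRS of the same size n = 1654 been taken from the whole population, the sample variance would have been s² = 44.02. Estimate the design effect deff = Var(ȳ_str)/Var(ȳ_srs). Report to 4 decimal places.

1.1815

Var(ȳ_str) = Σ Wₕ²(1−fₕ)sₕ²/nₕ with Wₕ = Nₕ/33265:
  Rural: (19276/33265)²·(1−1159/19276)·17.01/1159 = 0.0046317917
  Urban: (13989/33265)²·(1−495/13989)·73.27/495 = 0.025250694
  → Var(ȳ_str) = 0.029882486.
Var(ȳ_srs) = (1 − 1654/33265)·44.02/1654 = 0.025290956.
deff = 0.029882486 / 0.025290956 = 1.1815.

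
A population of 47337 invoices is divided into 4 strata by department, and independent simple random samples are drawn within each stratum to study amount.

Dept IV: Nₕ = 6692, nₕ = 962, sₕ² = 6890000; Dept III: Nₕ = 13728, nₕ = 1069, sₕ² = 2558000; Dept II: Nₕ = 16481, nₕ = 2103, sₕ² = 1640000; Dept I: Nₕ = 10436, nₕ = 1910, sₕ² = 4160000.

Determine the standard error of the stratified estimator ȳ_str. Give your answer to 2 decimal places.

Var(ȳ_str) = Σₕ Wₕ²(1 − fₕ)sₕ²/nₕ with Wₕ = Nₕ/N, N = 47337.
Dept IV: Wₕ = 0.14136933; term = 0.14136933²·(1 − 0.14375374)·6890000/962 = 122.56127.
Dept III: Wₕ = 0.29000570; term = 0.29000570²·(1 − 0.07787005)·2558000/1069 = 185.57866.
Dept II: Wₕ = 0.34816317; term = 0.34816317²·(1 − 0.12760148)·1640000/2103 = 82.467941.
Dept I: Wₕ = 0.22046180; term = 0.22046180²·(1 − 0.18302031)·4160000/1910 = 86.484425.
Sum = 477.0923.
SE = √(477.0923) = 21.84.

21.84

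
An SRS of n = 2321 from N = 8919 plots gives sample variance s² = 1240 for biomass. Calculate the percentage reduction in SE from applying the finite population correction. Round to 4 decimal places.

13.9902

f = n/N = 2321/8919 = 0.26023097.
SE_no-fpc = √(s²/n) = 0.73092577; SE_fpc = √((1−f)s²/n) = 0.62866799.
Ratio = √(1−f) = 0.86009827. Reduction = 100·(1 − 0.86009827) = 13.9902%.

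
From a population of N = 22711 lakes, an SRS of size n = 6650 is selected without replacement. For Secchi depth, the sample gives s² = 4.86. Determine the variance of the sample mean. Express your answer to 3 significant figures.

Under SRS without replacement, Var(ȳ) = (1 − f)·s²/n with f = n/N = 6650/22711 = 0.29280965.
Var(ȳ) = (1 − 0.29280965)·4.86/6650 = 0.70719035·7.3082707 × 10^-4 = 5.1683385 × 10^-4.

5.17 × 10^-4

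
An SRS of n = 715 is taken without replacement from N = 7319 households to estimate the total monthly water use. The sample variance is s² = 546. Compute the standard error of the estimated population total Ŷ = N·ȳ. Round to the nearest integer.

Var(Ŷ) = N²·Var(ȳ) = N²·(1 − n/N)·s²/n.
f = 715/7319 = 0.09769094; Var(ȳ) = 0.90230906·546/715 = 0.68903601.
Var(Ŷ) = 7319² · 0.68903601 = 3.6910116 × 10^7.
SE(Ŷ) = √(3.6910116 × 10^7) = 6075.

6075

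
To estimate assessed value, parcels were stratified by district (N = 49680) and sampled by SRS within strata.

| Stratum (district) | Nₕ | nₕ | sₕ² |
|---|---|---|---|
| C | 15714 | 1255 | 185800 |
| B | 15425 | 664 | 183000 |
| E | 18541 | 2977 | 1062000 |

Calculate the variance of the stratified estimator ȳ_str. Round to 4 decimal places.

80.7637

Var(ȳ_str) = Σₕ Wₕ²(1 − fₕ)sₕ²/nₕ with Wₕ = Nₕ/N, N = 49680.
C: Wₕ = 0.31630435; term = 0.31630435²·(1 − 0.07986509)·185800/1255 = 13.628994.
B: Wₕ = 0.31048712; term = 0.31048712²·(1 − 0.04304700)·183000/664 = 25.42499.
E: Wₕ = 0.37320853; term = 0.37320853²·(1 − 0.16056308)·1062000/2977 = 41.709682.
Sum = 80.763666.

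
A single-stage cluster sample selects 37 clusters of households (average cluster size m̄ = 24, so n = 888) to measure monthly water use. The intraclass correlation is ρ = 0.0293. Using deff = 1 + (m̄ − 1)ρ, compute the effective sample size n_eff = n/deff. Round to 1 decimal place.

deff = 1 + (24 − 1)·0.0293 = 1 + 0.6739 = 1.6739.
n_eff = 888 / 1.6739 = 530.5.

530.5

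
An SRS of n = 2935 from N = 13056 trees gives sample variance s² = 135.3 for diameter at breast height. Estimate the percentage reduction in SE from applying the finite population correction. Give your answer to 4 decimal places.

11.9546

f = n/N = 2935/13056 = 0.22480086.
SE_no-fpc = √(s²/n) = 0.21470633; SE_fpc = √((1−f)s²/n) = 0.18903903.
Ratio = √(1−f) = 0.88045394. Reduction = 100·(1 − 0.88045394) = 11.9546%.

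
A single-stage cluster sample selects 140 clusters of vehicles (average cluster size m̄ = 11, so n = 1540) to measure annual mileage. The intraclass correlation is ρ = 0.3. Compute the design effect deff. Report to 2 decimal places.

deff = 1 + (11 − 1)·0.3 = 1 + 3 = 4.

4.00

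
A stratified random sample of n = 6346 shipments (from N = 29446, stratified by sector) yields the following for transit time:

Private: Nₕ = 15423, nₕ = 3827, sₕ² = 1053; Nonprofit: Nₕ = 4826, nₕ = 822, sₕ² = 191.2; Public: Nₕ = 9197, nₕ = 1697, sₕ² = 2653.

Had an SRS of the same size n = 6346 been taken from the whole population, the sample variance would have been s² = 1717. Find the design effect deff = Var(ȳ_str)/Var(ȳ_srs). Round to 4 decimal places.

0.8777

Var(ȳ_str) = Σ Wₕ²(1−fₕ)sₕ²/nₕ with Wₕ = Nₕ/29446:
  Private: (15423/29446)²·(1−3827/15423)·1053/3827 = 0.056753723
  Nonprofit: (4826/29446)²·(1−822/4826)·191.2/822 = 0.0051837595
  Public: (9197/29446)²·(1−1697/9197)·2653/1697 = 0.12436846
  → Var(ȳ_str) = 0.18630594.
Var(ȳ_srs) = (1 − 6346/29446)·1717/6346 = 0.21225401.
deff = 0.18630594 / 0.21225401 = 0.8777.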